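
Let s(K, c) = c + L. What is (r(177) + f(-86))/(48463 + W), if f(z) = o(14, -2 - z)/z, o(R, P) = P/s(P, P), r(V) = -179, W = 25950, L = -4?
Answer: -307901/127990360 ≈ -0.0024057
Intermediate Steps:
s(K, c) = -4 + c (s(K, c) = c - 4 = -4 + c)
o(R, P) = P/(-4 + P)
f(z) = (-2 - z)/(z*(-6 - z)) (f(z) = ((-2 - z)/(-4 + (-2 - z)))/z = ((-2 - z)/(-6 - z))/z = (-2 - z)/(z*(-6 - z)))
(r(177) + f(-86))/(48463 + W) = (-179 + (2 - 86)/((-86)*(6 - 86)))/(48463 + 25950) = (-179 - 1/86*(-84)/(-80))/74413 = (-179 - 1/86*(-1/80)*(-84))*(1/74413) = (-179 - 21/1720)*(1/74413) = -307901/1720*1/74413 = -307901/127990360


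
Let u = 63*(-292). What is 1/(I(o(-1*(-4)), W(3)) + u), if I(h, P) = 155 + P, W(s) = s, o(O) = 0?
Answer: -1/18238 ≈ -5.4831e-5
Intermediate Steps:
u = -18396
1/(I(o(-1*(-4)), W(3)) + u) = 1/((155 + 3) - 18396) = 1/(158 - 18396) = 1/(-18238) = -1/18238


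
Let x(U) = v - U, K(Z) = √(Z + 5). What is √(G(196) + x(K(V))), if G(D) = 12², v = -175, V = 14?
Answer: √(-31 - √19) ≈ 5.9463*I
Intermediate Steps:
K(Z) = √(5 + Z)
x(U) = -175 - U
G(D) = 144
√(G(196) + x(K(V))) = √(144 + (-175 - √(5 + 14))) = √(144 + (-175 - √19)) = √(-31 - √19)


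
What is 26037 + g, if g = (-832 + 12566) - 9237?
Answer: 28534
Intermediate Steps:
g = 2497 (g = 11734 - 9237 = 2497)
26037 + g = 26037 + 2497 = 28534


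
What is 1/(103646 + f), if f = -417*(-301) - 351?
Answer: 1/228812 ≈ 4.3704e-6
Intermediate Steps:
f = 125166 (f = 125517 - 351 = 125166)
1/(103646 + f) = 1/(103646 + 125166) = 1/228812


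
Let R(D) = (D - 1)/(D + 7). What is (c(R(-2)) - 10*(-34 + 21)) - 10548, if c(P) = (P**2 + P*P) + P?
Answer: -260447/25 ≈ -10418.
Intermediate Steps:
R(D) = (-1 + D)/(7 + D)
c(P) = P + 2*P**2 (c(P) = (P**2 + P**2) + P = 2*P**2 + P = P + 2*P**2)
(c(R(-2)) - 10*(-34 + 21)) - 10548 = (((-1 - 2)/(7 - 2))*(1 + 2*((-1 - 2)/(7 - 2))) - 10*(-34 + 21)) - 10548 = ((-3/5)*(1 + 2*(-3/5)) - 10*(-13)) - 10548 = (((1/5)*(-3))*(1 + 2*((1/5)*(-3))) + 130) - 10548 = (-3*(1 + 2*(-3/5))/5 + 130) - 10548 = (-3*(1 - 6/5)/5 + 130) - 10548 = (-3/5*(-1/5) + 130) - 10548 = (3/25 + 130) - 10548 = 3253/25 - 10548 = -260447/25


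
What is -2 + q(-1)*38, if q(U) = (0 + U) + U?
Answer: -78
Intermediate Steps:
q(U) = 2*U (q(U) = U + U = 2*U)
-2 + q(-1)*38 = -2 + (2*(-1))*38 = -2 - 2*38 = -2 - 76 = -78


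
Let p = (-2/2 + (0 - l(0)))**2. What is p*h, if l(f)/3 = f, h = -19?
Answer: -19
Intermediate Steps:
l(f) = 3*f
p = 1 (p = (-2/2 + (0 - 3*0))**2 = (-2*1/2 + (0 - 1*0))**2 = (-1 + (0 + 0))**2 = (-1 + 0)**2 = (-1)**2 = 1)
p*h = 1*(-19) = -19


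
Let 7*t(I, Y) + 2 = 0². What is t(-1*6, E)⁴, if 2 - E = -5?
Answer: 16/2401 ≈ 0.0066639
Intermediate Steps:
E = 7 (E = 2 - 1*(-5) = 2 + 5 = 7)
t(I, Y) = -2/7 (t(I, Y) = -2/7 + (⅐)*0² = -2/7 + (⅐)*0 = -2/7 + 0 = -2/7)
t(-1*6, E)⁴ = (-2/7)⁴ = 16/2401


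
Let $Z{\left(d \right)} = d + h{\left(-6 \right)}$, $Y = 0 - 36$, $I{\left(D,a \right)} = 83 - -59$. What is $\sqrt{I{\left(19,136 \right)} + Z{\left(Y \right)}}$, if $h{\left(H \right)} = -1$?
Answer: $\sqrt{105} \approx 10.247$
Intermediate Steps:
$I{\left(D,a \right)} = 142$ ($I{\left(D,a \right)} = 83 + 59 = 142$)
$Y = -36$ ($Y = 0 - 36 = -36$)
$Z{\left(d \right)} = -1 + d$ ($Z{\left(d \right)} = d - 1 = -1 + d$)
$\sqrt{I{\left(19,136 \right)} + Z{\left(Y \right)}} = \sqrt{142 - 37} = \sqrt{105}$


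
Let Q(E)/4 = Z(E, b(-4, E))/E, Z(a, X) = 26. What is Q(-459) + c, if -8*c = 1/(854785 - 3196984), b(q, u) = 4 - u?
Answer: -649569703/2866851576 ≈ -0.22658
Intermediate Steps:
c = 1/18737592 (c = -1/(8*(854785 - 3196984)) = -⅛/(-2342199) = -⅛*(-1/2342199) = 1/18737592 ≈ 5.3369e-8)
Q(E) = 104/E (Q(E) = 4*(26/E) = 104/E)
Q(-459) + c = 104/(-459) + 1/18737592 = 104*(-1/459) + 1/18737592 = -104/459 + 1/18737592 = -649569703/2866851576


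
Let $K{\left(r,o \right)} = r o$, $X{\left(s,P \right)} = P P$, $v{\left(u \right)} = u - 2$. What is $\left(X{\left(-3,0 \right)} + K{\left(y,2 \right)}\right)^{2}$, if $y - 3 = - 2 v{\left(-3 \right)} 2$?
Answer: $2116$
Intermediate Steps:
$v{\left(u \right)} = -2 + u$ ($v{\left(u \right)} = u - 2 = -2 + u$)
$X{\left(s,P \right)} = P^{2}$
$y = 23$ ($y = 3 + - 2 \left(-2 - 3\right) 2 = 3 + \left(-2\right) \left(-5\right) 2 = 3 + 10 \cdot 2 = 3 + 20 = 23$)
$K{\left(r,o \right)} = o r$
$\left(X{\left(-3,0 \right)} + K{\left(y,2 \right)}\right)^{2} = \left(0^{2} + 2 \cdot 23\right)^{2} = \left(0 + 46\right)^{2} = 46^{2} = 2116$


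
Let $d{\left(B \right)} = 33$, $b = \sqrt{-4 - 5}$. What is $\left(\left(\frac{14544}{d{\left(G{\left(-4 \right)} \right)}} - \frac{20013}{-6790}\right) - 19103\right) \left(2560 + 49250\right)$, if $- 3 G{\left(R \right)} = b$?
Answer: $- \frac{93773745471}{97} \approx -9.6674 \cdot 10^{8}$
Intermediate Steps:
$b = 3 i$ ($b = \sqrt{-9} = 3 i \approx 3.0 i$)
$G{\left(R \right)} = - i$ ($G{\left(R \right)} = - \frac{3 i}{3} = - i$)
$\left(\left(\frac{14544}{d{\left(G{\left(-4 \right)} \right)}} - \frac{20013}{-6790}\right) - 19103\right) \left(2560 + 49250\right) = \left(\left(\frac{14544}{33} - \frac{20013}{-6790}\right) - 19103\right) \left(2560 + 49250\right) = \left(\left(14544 \cdot \frac{1}{33} - - \frac{2859}{970}\right) - 19103\right) 51810 = \left(\left(\frac{4848}{11} + \frac{2859}{970}\right) - 19103\right) 51810 = \left(\frac{4734009}{10670} - 19103\right) 51810 = \left(- \frac{199095001}{10670}\right) 51810 = - \frac{93773745471}{97}$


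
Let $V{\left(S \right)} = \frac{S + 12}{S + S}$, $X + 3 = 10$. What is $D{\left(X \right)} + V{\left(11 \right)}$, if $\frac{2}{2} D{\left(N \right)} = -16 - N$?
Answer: $- \frac{483}{22} \approx -21.955$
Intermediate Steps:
$X = 7$ ($X = -3 + 10 = 7$)
$V{\left(S \right)} = \frac{12 + S}{2 S}$
$D{\left(N \right)} = -16 - N$
$D{\left(X \right)} + V{\left(11 \right)} = \left(-16 - 7\right) + \frac{12 + 11}{2 \cdot 11} = \left(-16 - 7\right) + \frac{1}{2} \cdot \frac{1}{11} \cdot 23 = -23 + \frac{23}{22} = - \frac{483}{22}$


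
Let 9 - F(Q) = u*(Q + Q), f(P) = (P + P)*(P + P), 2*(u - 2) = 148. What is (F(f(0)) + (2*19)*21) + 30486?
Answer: 31293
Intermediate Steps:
u = 76 (u = 2 + (1/2)*148 = 2 + 74 = 76)
f(P) = 4*P**2 (f(P) = (2*P)*(2*P) = 4*P**2)
F(Q) = 9 - 152*Q (F(Q) = 9 - 76*(Q + Q) = 9 - 76*2*Q = 9 - 152*Q)
(F(f(0)) + (2*19)*21) + 30486 = ((9 - 608*0**2) + (2*19)*21) + 30486 = ((9 - 608*0) + 38*21) + 30486 = ((9 - 152*0) + 798) + 30486 = ((9 + 0) + 798) + 30486 = (9 + 798) + 30486 = 807 + 30486 = 31293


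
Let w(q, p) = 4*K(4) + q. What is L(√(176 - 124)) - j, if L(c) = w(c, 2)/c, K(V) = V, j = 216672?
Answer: -216671 + 8*√13/13 ≈ -2.1667e+5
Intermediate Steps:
w(q, p) = 16 + q (w(q, p) = 4*4 + q = 16 + q)
L(c) = (16 + c)/c
L(√(176 - 124)) - j = (16 + √(176 - 124))/(√(176 - 124)) - 1*216672 = (16 + √52)/(√52) - 216672 = (16 + 2*√13)/((2*√13)) - 216672 = (√13/26)*(16 + 2*√13) - 216672 = √13*(16 + 2*√13)/26 - 216672 = -216672 + √13*(16 + 2*√13)/26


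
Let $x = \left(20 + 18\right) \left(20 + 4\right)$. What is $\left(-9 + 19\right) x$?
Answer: $9120$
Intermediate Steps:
$x = 912$ ($x = 38 \cdot 24 = 912$)
$\left(-9 + 19\right) x = \left(-9 + 19\right) 912 = 10 \cdot 912 = 9120$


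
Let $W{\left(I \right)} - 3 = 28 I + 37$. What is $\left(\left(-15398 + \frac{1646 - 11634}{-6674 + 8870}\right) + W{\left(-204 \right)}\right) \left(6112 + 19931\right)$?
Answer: $- \frac{100438536287}{183} \approx -5.4884 \cdot 10^{8}$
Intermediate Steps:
$W{\left(I \right)} = 40 + 28 I$ ($W{\left(I \right)} = 3 + \left(28 I + 37\right) = 3 + \left(37 + 28 I\right) = 40 + 28 I$)
$\left(\left(-15398 + \frac{1646 - 11634}{-6674 + 8870}\right) + W{\left(-204 \right)}\right) \left(6112 + 19931\right) = \left(\left(-15398 + \frac{1646 - 11634}{-6674 + 8870}\right) + \left(40 + 28 \left(-204\right)\right)\right) \left(6112 + 19931\right) = \left(\left(-15398 - \frac{9988}{2196}\right) + \left(40 - 5712\right)\right) 26043 = \left(\left(-15398 - \frac{2497}{549}\right) - 5672\right) 26043 = \left(- \frac{8455999}{549} - 5672\right) 26043 = \left(- \frac{11569927}{549}\right) 26043 = - \frac{100438536287}{183}$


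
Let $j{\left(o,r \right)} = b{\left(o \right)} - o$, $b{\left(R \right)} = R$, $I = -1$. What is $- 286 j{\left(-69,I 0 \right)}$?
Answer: $0$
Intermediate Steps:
$j{\left(o,r \right)} = 0$ ($j{\left(o,r \right)} = o - o = 0$)
$- 286 j{\left(-69,I 0 \right)} = \left(-286\right) 0 = 0$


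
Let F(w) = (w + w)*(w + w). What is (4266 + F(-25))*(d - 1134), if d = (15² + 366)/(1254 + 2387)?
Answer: -27932098098/3641 ≈ -7.6715e+6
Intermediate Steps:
F(w) = 4*w² (F(w) = (2*w)*(2*w) = 4*w²)
d = 591/3641 (d = (225 + 366)/3641 = 591*(1/3641) = 591/3641 ≈ 0.16232)
(4266 + F(-25))*(d - 1134) = (4266 + 4*(-25)²)*(591/3641 - 1134) = (4266 + 4*625)*(-4128303/3641) = (4266 + 2500)*(-4128303/3641) = 6766*(-4128303/3641) = -27932098098/3641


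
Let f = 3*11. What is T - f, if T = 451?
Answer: 418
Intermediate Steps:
f = 33
T - f = 451 - 1*33 = 451 - 33 = 418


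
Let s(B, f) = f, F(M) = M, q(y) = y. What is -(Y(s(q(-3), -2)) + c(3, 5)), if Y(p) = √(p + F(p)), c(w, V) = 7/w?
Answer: -7/3 - 2*I ≈ -2.3333 - 2.0*I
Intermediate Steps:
Y(p) = √2*√p (Y(p) = √(p + p) = √(2*p) = √2*√p)
-(Y(s(q(-3), -2)) + c(3, 5)) = -(√2*√(-2) + 7/3) = -(√2*(I*√2) + 7*(⅓)) = -(2*I + 7/3) = -(7/3 + 2*I) = -7/3 - 2*I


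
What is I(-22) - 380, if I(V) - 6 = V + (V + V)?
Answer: -440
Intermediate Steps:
I(V) = 6 + 3*V (I(V) = 6 + (V + (V + V)) = 6 + (V + 2*V) = 6 + 3*V)
I(-22) - 380 = (6 + 3*(-22)) - 380 = (6 - 66) - 380 = -60 - 380 = -440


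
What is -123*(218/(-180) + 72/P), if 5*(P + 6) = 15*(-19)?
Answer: 60803/210 ≈ 289.54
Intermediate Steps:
P = -63 (P = -6 + (15*(-19))/5 = -6 + (⅕)*(-285) = -6 - 57 = -63)
-123*(218/(-180) + 72/P) = -123*(218/(-180) + 72/(-63)) = -123*(218*(-1/180) + 72*(-1/63)) = -123*(-109/90 - 8/7) = -123*(-1483/630) = 60803/210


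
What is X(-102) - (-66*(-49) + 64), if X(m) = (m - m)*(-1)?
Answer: -3298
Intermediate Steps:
X(m) = 0 (X(m) = 0*(-1) = 0)
X(-102) - (-66*(-49) + 64) = 0 - (-66*(-49) + 64) = 0 - (3234 + 64) = 0 - 1*3298 = 0 - 3298 = -3298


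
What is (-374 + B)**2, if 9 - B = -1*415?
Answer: 2500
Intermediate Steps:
B = 424 (B = 9 - (-1)*415 = 9 - 1*(-415) = 9 + 415 = 424)
(-374 + B)**2 = (-374 + 424)**2 = 50**2 = 2500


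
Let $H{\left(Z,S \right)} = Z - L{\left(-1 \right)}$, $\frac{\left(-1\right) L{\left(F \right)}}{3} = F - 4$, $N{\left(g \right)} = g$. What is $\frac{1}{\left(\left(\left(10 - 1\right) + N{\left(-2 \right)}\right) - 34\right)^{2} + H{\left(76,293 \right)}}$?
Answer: $\frac{1}{790} \approx 0.0012658$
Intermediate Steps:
$L{\left(F \right)} = 12 - 3 F$ ($L{\left(F \right)} = - 3 \left(F - 4\right) = - 3 \left(-4 + F\right) = 12 - 3 F$)
$H{\left(Z,S \right)} = -15 + Z$ ($H{\left(Z,S \right)} = Z - \left(12 - -3\right) = Z - \left(12 + 3\right) = Z - 15 = -15 + Z$)
$\frac{1}{\left(\left(\left(10 - 1\right) + N{\left(-2 \right)}\right) - 34\right)^{2} + H{\left(76,293 \right)}} = \frac{1}{\left(\left(\left(10 - 1\right) - 2\right) - 34\right)^{2} + \left(-15 + 76\right)} = \frac{1}{\left(\left(9 - 2\right) - 34\right)^{2} + 61} = \frac{1}{\left(7 - 34\right)^{2} + 61} = \frac{1}{\left(-27\right)^{2} + 61} = \frac{1}{729 + 61} = \frac{1}{790}$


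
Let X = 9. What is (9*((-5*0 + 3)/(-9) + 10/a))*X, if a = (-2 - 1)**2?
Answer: 63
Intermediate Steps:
a = 9 (a = (-3)**2 = 9)
(9*((-5*0 + 3)/(-9) + 10/a))*X = (9*((-5*0 + 3)/(-9) + 10/9))*9 = (9*((0 + 3)*(-1/9) + 10*(1/9)))*9 = (9*(3*(-1/9) + 10/9))*9 = (9*(-1/3 + 10/9))*9 = (9*(7/9))*9 = 7*9 = 63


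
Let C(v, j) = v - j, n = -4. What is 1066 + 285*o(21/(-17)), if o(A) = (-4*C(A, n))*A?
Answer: 1433254/289 ≈ 4959.4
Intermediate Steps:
o(A) = A*(-16 - 4*A) (o(A) = (-4*(A - 1*(-4)))*A = (-4*(A + 4))*A = (-4*(4 + A))*A = (-16 - 4*A)*A = A*(-16 - 4*A))
1066 + 285*o(21/(-17)) = 1066 + 285*(-4*21/(-17)*(4 + 21/(-17))) = 1066 + 285*(-4*21*(-1/17)*(4 + 21*(-1/17))) = 1066 + 285*(-4*(-21/17)*(4 - 21/17)) = 1066 + 285*(-4*(-21/17)*47/17) = 1066 + 285*(3948/289) = 1066 + 1125180/289 = 1433254/289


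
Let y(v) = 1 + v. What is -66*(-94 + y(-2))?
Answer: 6270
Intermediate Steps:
-66*(-94 + y(-2)) = -66*(-94 + (1 - 2)) = -66*(-94 - 1) = -66*(-95) = 6270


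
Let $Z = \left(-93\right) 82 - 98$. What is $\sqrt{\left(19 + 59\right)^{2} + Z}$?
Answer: $2 i \sqrt{410} \approx 40.497 i$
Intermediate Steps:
$Z = -7724$ ($Z = -7626 - 98 = -7724$)
$\sqrt{\left(19 + 59\right)^{2} + Z} = \sqrt{\left(19 + 59\right)^{2} - 7724} = \sqrt{78^{2} - 7724} = \sqrt{6084 - 7724} = \sqrt{-1640} = 2 i \sqrt{410}$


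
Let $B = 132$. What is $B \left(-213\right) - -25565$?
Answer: $-2551$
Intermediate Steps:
$B \left(-213\right) - -25565 = 132 \left(-213\right) - -25565 = -28116 + 25565 = -2551$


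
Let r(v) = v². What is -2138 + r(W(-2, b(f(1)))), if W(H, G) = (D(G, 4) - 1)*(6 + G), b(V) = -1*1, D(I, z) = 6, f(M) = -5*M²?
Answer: -1513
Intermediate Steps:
b(V) = -1
W(H, G) = 30 + 5*G (W(H, G) = (6 - 1)*(6 + G) = 5*(6 + G) = 30 + 5*G)
-2138 + r(W(-2, b(f(1)))) = -2138 + (30 + 5*(-1))² = -2138 + (30 - 5)² = -2138 + 25² = -2138 + 625 = -1513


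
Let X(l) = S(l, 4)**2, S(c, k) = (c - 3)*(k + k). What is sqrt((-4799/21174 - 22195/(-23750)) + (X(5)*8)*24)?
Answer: 13*sqrt(7355188195798290)/5028825 ≈ 221.70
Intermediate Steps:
S(c, k) = 2*k*(-3 + c) (S(c, k) = (-3 + c)*(2*k) = 2*k*(-3 + c))
X(l) = (-24 + 8*l)**2 (X(l) = (2*4*(-3 + l))**2 = (-24 + 8*l)**2)
sqrt((-4799/21174 - 22195/(-23750)) + (X(5)*8)*24) = sqrt((-4799/21174 - 22195/(-23750)) + ((64*(-3 + 5)**2)*8)*24) = sqrt((-4799*1/21174 - 22195*(-1/23750)) + ((64*2**2)*8)*24) = sqrt((-4799/21174 + 4439/4750) + ((64*4)*8)*24) = sqrt(17799034/25144125 + (256*8)*24) = sqrt(17799034/25144125 + 2048*24) = sqrt(17799034/25144125 + 49152) = sqrt(1235901831034/25144125) = 13*sqrt(7355188195798290)/5028825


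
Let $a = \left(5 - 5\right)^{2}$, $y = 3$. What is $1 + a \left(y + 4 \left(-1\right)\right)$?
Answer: $1$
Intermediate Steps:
$a = 0$ ($a = 0^{2} = 0$)
$1 + a \left(y + 4 \left(-1\right)\right) = 1 + 0 \left(3 + 4 \left(-1\right)\right) = 1 + 0 \left(3 - 4\right) = 1 + 0 \left(-1\right) = 1 + 0 = 1$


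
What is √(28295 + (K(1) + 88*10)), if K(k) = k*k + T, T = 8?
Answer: 16*√114 ≈ 170.83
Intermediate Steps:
K(k) = 8 + k² (K(k) = k*k + 8 = k² + 8 = 8 + k²)
√(28295 + (K(1) + 88*10)) = √(28295 + ((8 + 1²) + 88*10)) = √(28295 + ((8 + 1) + 880)) = √(28295 + (9 + 880)) = √(28295 + 889) = √29184 = 16*√114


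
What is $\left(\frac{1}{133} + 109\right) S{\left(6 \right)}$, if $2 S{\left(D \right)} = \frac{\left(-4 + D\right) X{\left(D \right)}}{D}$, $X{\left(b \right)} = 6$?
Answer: $\frac{14498}{133} \approx 109.01$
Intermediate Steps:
$S{\left(D \right)} = \frac{-24 + 6 D}{2 D}$ ($S{\left(D \right)} = \frac{\left(-4 + D\right) 6 \frac{1}{D}}{2} = \frac{\left(-24 + 6 D\right) \frac{1}{D}}{2} = \frac{\frac{1}{D} \left(-24 + 6 D\right)}{2} = \frac{-24 + 6 D}{2 D}$)
$\left(\frac{1}{133} + 109\right) S{\left(6 \right)} = \left(\frac{1}{133} + 109\right) \left(3 - \frac{12}{6}\right) = \left(\frac{1}{133} + 109\right) \left(3 - 2\right) = \frac{14498 \left(3 - 2\right)}{133} = \frac{14498}{133} \cdot 1 = \frac{14498}{133}$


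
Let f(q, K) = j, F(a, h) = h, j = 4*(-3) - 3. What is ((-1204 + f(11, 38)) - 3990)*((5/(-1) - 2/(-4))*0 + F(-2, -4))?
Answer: 20836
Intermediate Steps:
j = -15 (j = -12 - 3 = -15)
f(q, K) = -15
((-1204 + f(11, 38)) - 3990)*((5/(-1) - 2/(-4))*0 + F(-2, -4)) = ((-1204 - 15) - 3990)*((5/(-1) - 2/(-4))*0 - 4) = (-1219 - 3990)*((5*(-1) - 2*(-¼))*0 - 4) = -5209*((-5 + ½)*0 - 4) = -5209*(-9/2*0 - 4) = -5209*(0 - 4) = -5209*(-4) = 20836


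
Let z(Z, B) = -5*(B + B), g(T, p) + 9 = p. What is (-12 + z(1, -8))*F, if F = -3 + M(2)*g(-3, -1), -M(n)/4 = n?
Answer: 5236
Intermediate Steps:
g(T, p) = -9 + p
z(Z, B) = -10*B
M(n) = -4*n
F = 77 (F = -3 + (-4*2)*(-9 - 1) = -3 - 8*(-10) = -3 + 80 = 77)
(-12 + z(1, -8))*F = (-12 - 10*(-8))*77 = (-12 + 80)*77 = 68*77 = 5236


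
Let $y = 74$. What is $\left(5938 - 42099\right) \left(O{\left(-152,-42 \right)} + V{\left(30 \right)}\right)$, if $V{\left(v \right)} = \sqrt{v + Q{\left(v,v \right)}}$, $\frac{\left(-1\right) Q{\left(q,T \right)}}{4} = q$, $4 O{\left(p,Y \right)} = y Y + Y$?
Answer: $\frac{56953575}{2} - 108483 i \sqrt{10} \approx 2.8477 \cdot 10^{7} - 3.4305 \cdot 10^{5} i$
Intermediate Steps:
$O{\left(p,Y \right)} = \frac{75 Y}{4}$ ($O{\left(p,Y \right)} = \frac{74 Y + Y}{4} = \frac{75 Y}{4}$)
$Q{\left(q,T \right)} = - 4 q$
$V{\left(v \right)} = \sqrt{3} \sqrt{- v}$ ($V{\left(v \right)} = \sqrt{v - 4 v} = \sqrt{- 3 v} = \sqrt{3} \sqrt{- v}$)
$\left(5938 - 42099\right) \left(O{\left(-152,-42 \right)} + V{\left(30 \right)}\right) = \left(5938 - 42099\right) \left(\frac{75}{4} \left(-42\right) + \sqrt{3} \sqrt{\left(-1\right) 30}\right) = - 36161 \left(- \frac{1575}{2} + \sqrt{3} \sqrt{-30}\right) = - 36161 \left(- \frac{1575}{2} + \sqrt{3} i \sqrt{30}\right) = - 36161 \left(- \frac{1575}{2} + 3 i \sqrt{10}\right) = \frac{56953575}{2} - 108483 i \sqrt{10}$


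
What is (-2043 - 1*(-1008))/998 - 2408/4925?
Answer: -7500559/4915150 ≈ -1.5260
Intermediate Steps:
(-2043 - 1*(-1008))/998 - 2408/4925 = (-2043 + 1008)*(1/998) - 2408*1/4925 = -1035*1/998 - 2408/4925 = -1035/998 - 2408/4925 = -7500559/4915150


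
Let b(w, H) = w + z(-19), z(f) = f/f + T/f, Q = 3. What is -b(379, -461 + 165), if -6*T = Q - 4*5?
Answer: -43303/114 ≈ -379.85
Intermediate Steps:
T = 17/6 (T = -(3 - 4*5)/6 = -(3 - 20)/6 = -⅙*(-17) = 17/6 ≈ 2.8333)
z(f) = 1 + 17/(6*f) (z(f) = f/f + 17/(6*f) = 1 + 17/(6*f))
b(w, H) = 97/114 + w (b(w, H) = w + (17/6 - 19)/(-19) = w - 1/19*(-97/6) = w + 97/114 = 97/114 + w)
-b(379, -461 + 165) = -(97/114 + 379) = -1*43303/114 = -43303/114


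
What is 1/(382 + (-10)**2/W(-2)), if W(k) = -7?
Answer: 7/2574 ≈ 0.0027195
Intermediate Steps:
1/(382 + (-10)**2/W(-2)) = 1/(382 + (-10)**2/(-7)) = 1/(382 + 100*(-1/7)) = 1/(382 - 100/7) = 1/(2574/7) = 7/2574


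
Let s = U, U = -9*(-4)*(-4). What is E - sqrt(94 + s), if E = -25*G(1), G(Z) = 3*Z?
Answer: -75 - 5*I*sqrt(2) ≈ -75.0 - 7.0711*I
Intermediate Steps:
U = -144 (U = 36*(-4) = -144)
s = -144
E = -75 ≈ -75.000
E - sqrt(94 + s) = -75 - sqrt(94 - 144) = -75 - sqrt(-50) = -75 - 5*I*sqrt(2)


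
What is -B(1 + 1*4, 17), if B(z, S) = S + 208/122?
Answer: -1141/61 ≈ -18.705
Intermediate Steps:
B(z, S) = 104/61 + S (B(z, S) = S + 208*(1/122) = S + 104/61 = 104/61 + S)
-B(1 + 1*4, 17) = -(104/61 + 17) = -1*1141/61 = -1141/61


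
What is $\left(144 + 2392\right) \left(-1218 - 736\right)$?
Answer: $-4955344$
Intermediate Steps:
$\left(144 + 2392\right) \left(-1218 - 736\right) = 2536 \left(-1954\right) = -4955344$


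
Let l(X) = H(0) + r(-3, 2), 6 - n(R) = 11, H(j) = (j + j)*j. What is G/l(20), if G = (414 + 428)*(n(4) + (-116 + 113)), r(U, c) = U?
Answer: 6736/3 ≈ 2245.3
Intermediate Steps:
H(j) = 2*j² (H(j) = (2*j)*j = 2*j²)
n(R) = -5 (n(R) = 6 - 1*11 = 6 - 11 = -5)
G = -6736 (G = (414 + 428)*(-5 + (-116 + 113)) = 842*(-5 - 3) = 842*(-8) = -6736)
l(X) = -3 (l(X) = 2*0² - 3 = 2*0 - 3 = 0 - 3 = -3)
G/l(20) = -6736/(-3) = -6736*(-⅓) = 6736/3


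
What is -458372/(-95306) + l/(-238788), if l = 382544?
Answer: 9124374334/2844741141 ≈ 3.2075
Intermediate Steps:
-458372/(-95306) + l/(-238788) = -458372/(-95306) + 382544/(-238788) = -458372*(-1/95306) + 382544*(-1/238788) = 229186/47653 - 95636/59697 = 9124374334/2844741141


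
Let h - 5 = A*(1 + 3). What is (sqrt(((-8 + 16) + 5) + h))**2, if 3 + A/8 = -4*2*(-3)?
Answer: 690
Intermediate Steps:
A = 168 (A = -24 + 8*(-4*2*(-3)) = -24 + 8*(-8*(-3)) = -24 + 8*24 = -24 + 192 = 168)
h = 677 (h = 5 + 168*(1 + 3) = 5 + 168*4 = 5 + 672 = 677)
(sqrt(((-8 + 16) + 5) + h))**2 = (sqrt(((-8 + 16) + 5) + 677))**2 = (sqrt((8 + 5) + 677))**2 = (sqrt(13 + 677))**2 = (sqrt(690))**2 = 690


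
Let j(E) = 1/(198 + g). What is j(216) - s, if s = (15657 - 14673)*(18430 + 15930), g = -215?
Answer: -574774081/17 ≈ -3.3810e+7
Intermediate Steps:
j(E) = -1/17 (j(E) = 1/(198 - 215) = 1/(-17) = -1/17)
s = 33810240 (s = 984*34360 = 33810240)
j(216) - s = -1/17 - 1*33810240 = -1/17 - 33810240 = -574774081/17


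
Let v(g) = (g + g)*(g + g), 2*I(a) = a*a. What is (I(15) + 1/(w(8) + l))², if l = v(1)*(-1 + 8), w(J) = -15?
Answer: 8567329/676 ≈ 12674.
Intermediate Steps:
I(a) = a²/2 (I(a) = (a*a)/2 = a²/2)
v(g) = 4*g² (v(g) = (2*g)*(2*g) = 4*g²)
l = 28 (l = (4*1²)*(-1 + 8) = (4*1)*7 = 4*7 = 28)
(I(15) + 1/(w(8) + l))² = ((½)*15² + 1/(-15 + 28))² = ((½)*225 + 1/13)² = (225/2 + 1/13)² = (2927/26)² = 8567329/676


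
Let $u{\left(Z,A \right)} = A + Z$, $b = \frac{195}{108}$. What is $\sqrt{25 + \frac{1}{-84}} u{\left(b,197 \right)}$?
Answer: $\frac{7157 \sqrt{44079}}{1512} \approx 993.79$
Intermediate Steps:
$b = \frac{65}{36}$ ($b = 195 \cdot \frac{1}{108} = \frac{65}{36} \approx 1.8056$)
$\sqrt{25 + \frac{1}{-84}} u{\left(b,197 \right)} = \sqrt{25 + \frac{1}{-84}} \left(197 + \frac{65}{36}\right) = \sqrt{25 - \frac{1}{84}} \cdot \frac{7157}{36} = \sqrt{\frac{2099}{84}} \cdot \frac{7157}{36} = \frac{\sqrt{44079}}{42} \cdot \frac{7157}{36} = \frac{7157 \sqrt{44079}}{1512}$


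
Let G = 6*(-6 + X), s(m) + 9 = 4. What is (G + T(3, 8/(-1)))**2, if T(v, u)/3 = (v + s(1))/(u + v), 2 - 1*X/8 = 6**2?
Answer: 69455556/25 ≈ 2.7782e+6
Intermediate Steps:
s(m) = -5 (s(m) = -9 + 4 = -5)
X = -272 (X = 16 - 8*6**2 = 16 - 8*36 = 16 - 288 = -272)
T(v, u) = 3*(-5 + v)/(u + v) (T(v, u) = 3*((v - 5)/(u + v)) = 3*((-5 + v)/(u + v)) = 3*(-5 + v)/(u + v))
G = -1668 (G = 6*(-6 - 272) = 6*(-278) = -1668)
(G + T(3, 8/(-1)))**2 = (-1668 + 3*(-5 + 3)/(8/(-1) + 3))**2 = (-1668 + 3*(-2)/(8*(-1) + 3))**2 = (-1668 + 3*(-2)/(-8 + 3))**2 = (-1668 + 3*(-2)/(-5))**2 = (-1668 + 3*(-1/5)*(-2))**2 = (-1668 + 6/5)**2 = (-8334/5)**2 = 69455556/25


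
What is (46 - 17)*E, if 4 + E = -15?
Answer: -551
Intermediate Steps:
E = -19 (E = -4 - 15 = -19)
(46 - 17)*E = (46 - 17)*(-19) = 29*(-19) = -551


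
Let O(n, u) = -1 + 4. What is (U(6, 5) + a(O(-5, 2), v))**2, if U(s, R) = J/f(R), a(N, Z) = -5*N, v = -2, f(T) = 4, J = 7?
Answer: 2809/16 ≈ 175.56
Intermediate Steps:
O(n, u) = 3
U(s, R) = 7/4
(U(6, 5) + a(O(-5, 2), v))**2 = (7/4 - 5*3)**2 = (7/4 - 15)**2 = (-53/4)**2 = 2809/16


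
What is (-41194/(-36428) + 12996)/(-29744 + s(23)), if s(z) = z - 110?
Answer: -236729741/543341834 ≈ -0.43569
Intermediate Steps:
s(z) = -110 + z
(-41194/(-36428) + 12996)/(-29744 + s(23)) = (-41194/(-36428) + 12996)/(-29744 + (-110 + 23)) = (-41194*(-1/36428) + 12996)/(-29744 - 87) = (20597/18214 + 12996)/(-29831) = (236729741/18214)*(-1/29831) = -236729741/543341834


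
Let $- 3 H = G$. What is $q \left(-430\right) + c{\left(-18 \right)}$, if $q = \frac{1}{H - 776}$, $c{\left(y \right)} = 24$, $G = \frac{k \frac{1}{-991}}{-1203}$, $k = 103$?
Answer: $\frac{68146995498}{2775378847} \approx 24.554$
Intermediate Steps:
$G = \frac{103}{1192173}$ ($G = \frac{103 \frac{1}{-991}}{-1203} = 103 \left(- \frac{1}{991}\right) \left(- \frac{1}{1203}\right) = \left(- \frac{103}{991}\right) \left(- \frac{1}{1203}\right) = \frac{103}{1192173} \approx 8.6397 \cdot 10^{-5}$)
$H = - \frac{103}{3576519}$ ($H = \left(- \frac{1}{3}\right) \frac{103}{1192173} = - \frac{103}{3576519} \approx -2.8799 \cdot 10^{-5}$)
$q = - \frac{3576519}{2775378847}$ ($q = \frac{1}{- \frac{103}{3576519} - 776} = \frac{1}{- \frac{2775378847}{3576519}} = - \frac{3576519}{2775378847} \approx -0.0012887$)
$q \left(-430\right) + c{\left(-18 \right)} = \left(- \frac{3576519}{2775378847}\right) \left(-430\right) + 24 = \frac{1537903170}{2775378847} + 24 = \frac{68146995498}{2775378847}$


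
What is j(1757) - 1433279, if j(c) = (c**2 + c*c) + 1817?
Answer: 4742636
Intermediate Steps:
j(c) = 1817 + 2*c**2 (j(c) = (c**2 + c**2) + 1817 = 2*c**2 + 1817 = 1817 + 2*c**2)
j(1757) - 1433279 = (1817 + 2*1757**2) - 1433279 = (1817 + 2*3087049) - 1433279 = (1817 + 6174098) - 1433279 = 6175915 - 1433279 = 4742636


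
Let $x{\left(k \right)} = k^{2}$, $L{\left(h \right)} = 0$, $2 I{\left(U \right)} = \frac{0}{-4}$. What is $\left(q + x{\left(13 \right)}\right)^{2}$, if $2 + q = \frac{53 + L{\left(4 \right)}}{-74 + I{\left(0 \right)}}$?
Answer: $\frac{151413025}{5476} \approx 27650.0$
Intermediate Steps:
$I{\left(U \right)} = 0$ ($I{\left(U \right)} = \frac{0 \frac{1}{-4}}{2} = \frac{0 \left(- \frac{1}{4}\right)}{2} = \frac{1}{2} \cdot 0 = 0$)
$q = - \frac{201}{74}$ ($q = -2 + \frac{53 + 0}{-74 + 0} = -2 + \frac{53}{-74} = -2 + 53 \left(- \frac{1}{74}\right) = -2 - \frac{53}{74} = - \frac{201}{74} \approx -2.7162$)
$\left(q + x{\left(13 \right)}\right)^{2} = \left(- \frac{201}{74} + 13^{2}\right)^{2} = \left(- \frac{201}{74} + 169\right)^{2} = \left(\frac{12305}{74}\right)^{2} = \frac{151413025}{5476}$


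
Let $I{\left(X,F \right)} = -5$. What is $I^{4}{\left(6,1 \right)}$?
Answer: $625$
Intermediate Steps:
$I^{4}{\left(6,1 \right)} = \left(-5\right)^{4} = 625$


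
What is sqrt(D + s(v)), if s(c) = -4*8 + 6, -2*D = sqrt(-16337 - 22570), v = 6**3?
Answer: sqrt(-104 - 6*I*sqrt(4323))/2 ≈ 6.1642 - 7.9998*I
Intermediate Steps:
v = 216
D = -3*I*sqrt(4323)/2 (D = -sqrt(-16337 - 22570)/2 = -3*I*sqrt(4323)/2 ≈ -98.624*I)
s(c) = -26 (s(c) = -32 + 6 = -26)
sqrt(D + s(v)) = sqrt(-3*I*sqrt(4323)/2 - 26) = sqrt(-26 - 3*I*sqrt(4323)/2)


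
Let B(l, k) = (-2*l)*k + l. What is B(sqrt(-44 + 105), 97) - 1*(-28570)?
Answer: 28570 - 193*sqrt(61) ≈ 27063.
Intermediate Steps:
B(l, k) = l - 2*k*l (B(l, k) = -2*k*l + l = l - 2*k*l)
B(sqrt(-44 + 105), 97) - 1*(-28570) = sqrt(-44 + 105)*(1 - 2*97) - 1*(-28570) = sqrt(61)*(1 - 194) + 28570 = sqrt(61)*(-193) + 28570 = -193*sqrt(61) + 28570 = 28570 - 193*sqrt(61)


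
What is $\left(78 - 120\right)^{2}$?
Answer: $1764$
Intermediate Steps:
$\left(78 - 120\right)^{2} = \left(-42\right)^{2} = 1764$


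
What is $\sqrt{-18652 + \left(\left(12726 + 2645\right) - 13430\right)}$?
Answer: $i \sqrt{16711} \approx 129.27 i$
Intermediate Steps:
$\sqrt{-18652 + \left(\left(12726 + 2645\right) - 13430\right)} = \sqrt{-18652 + \left(15371 - 13430\right)} = \sqrt{-18652 + 1941} = \sqrt{-16711} = i \sqrt{16711}$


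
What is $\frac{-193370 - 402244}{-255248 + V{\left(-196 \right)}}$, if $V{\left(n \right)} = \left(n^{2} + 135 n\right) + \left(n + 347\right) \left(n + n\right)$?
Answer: $\frac{99269}{50414} \approx 1.9691$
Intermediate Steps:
$V{\left(n \right)} = n^{2} + 135 n + 2 n \left(347 + n\right)$ ($V{\left(n \right)} = \left(n^{2} + 135 n\right) + \left(347 + n\right) 2 n = \left(n^{2} + 135 n\right) + 2 n \left(347 + n\right) = n^{2} + 135 n + 2 n \left(347 + n\right)$)
$\frac{-193370 - 402244}{-255248 + V{\left(-196 \right)}} = \frac{-193370 - 402244}{-255248 - 196 \left(829 + 3 \left(-196\right)\right)} = - \frac{595614}{-255248 - 196 \left(829 - 588\right)} = - \frac{595614}{-255248 - 47236} = - \frac{595614}{-302484} = \left(-595614\right) \left(- \frac{1}{302484}\right) = \frac{99269}{50414}$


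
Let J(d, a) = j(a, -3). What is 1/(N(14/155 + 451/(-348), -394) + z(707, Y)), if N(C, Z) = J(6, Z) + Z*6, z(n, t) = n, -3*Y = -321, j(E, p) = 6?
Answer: -1/1651 ≈ -0.00060569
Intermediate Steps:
J(d, a) = 6
Y = 107 (Y = -⅓*(-321) = 107)
N(C, Z) = 6 + 6*Z (N(C, Z) = 6 + Z*6 = 6 + 6*Z)
1/(N(14/155 + 451/(-348), -394) + z(707, Y)) = 1/((6 + 6*(-394)) + 707) = 1/((6 - 2364) + 707) = 1/(-2358 + 707) = 1/(-1651) = -1/1651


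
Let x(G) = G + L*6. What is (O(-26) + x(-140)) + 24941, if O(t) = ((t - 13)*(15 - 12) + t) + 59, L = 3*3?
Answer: 24771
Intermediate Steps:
L = 9
O(t) = 20 + 4*t (O(t) = ((-13 + t)*3 + t) + 59 = ((-39 + 3*t) + t) + 59 = (-39 + 4*t) + 59 = 20 + 4*t)
x(G) = 54 + G (x(G) = G + 9*6 = G + 54 = 54 + G)
(O(-26) + x(-140)) + 24941 = ((20 + 4*(-26)) + (54 - 140)) + 24941 = ((20 - 104) - 86) + 24941 = (-84 - 86) + 24941 = -170 + 24941 = 24771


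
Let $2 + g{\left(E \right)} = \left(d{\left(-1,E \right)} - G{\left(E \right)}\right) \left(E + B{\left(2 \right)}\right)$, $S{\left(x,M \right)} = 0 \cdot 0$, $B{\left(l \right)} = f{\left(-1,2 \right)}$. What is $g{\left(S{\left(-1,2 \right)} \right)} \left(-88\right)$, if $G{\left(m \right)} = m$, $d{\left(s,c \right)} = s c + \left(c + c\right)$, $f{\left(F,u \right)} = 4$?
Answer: $176$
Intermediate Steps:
$d{\left(s,c \right)} = 2 c + c s$ ($d{\left(s,c \right)} = c s + 2 c = 2 c + c s$)
$B{\left(l \right)} = 4$
$S{\left(x,M \right)} = 0$
$g{\left(E \right)} = -2$ ($g{\left(E \right)} = -2 + \left(E \left(2 - 1\right) - E\right) \left(E + 4\right) = -2 + \left(E 1 - E\right) \left(4 + E\right) = -2 + \left(E - E\right) \left(4 + E\right) = -2 + 0 \left(4 + E\right) = -2 + 0 = -2$)
$g{\left(S{\left(-1,2 \right)} \right)} \left(-88\right) = \left(-2\right) \left(-88\right) = 176$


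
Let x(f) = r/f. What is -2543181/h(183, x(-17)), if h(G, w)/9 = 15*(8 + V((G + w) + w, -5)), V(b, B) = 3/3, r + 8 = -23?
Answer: -847727/405 ≈ -2093.2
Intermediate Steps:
r = -31 (r = -8 - 23 = -31)
x(f) = -31/f
V(b, B) = 1 (V(b, B) = 3*(1/3) = 1)
h(G, w) = 1215 (h(G, w) = 9*(15*(8 + 1)) = 9*(15*9) = 9*135 = 1215)
-2543181/h(183, x(-17)) = -2543181/1215 = -2543181*1/1215 = -847727/405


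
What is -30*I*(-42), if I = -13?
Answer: -16380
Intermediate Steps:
-30*I*(-42) = -30*(-13)*(-42) = 390*(-42) = -16380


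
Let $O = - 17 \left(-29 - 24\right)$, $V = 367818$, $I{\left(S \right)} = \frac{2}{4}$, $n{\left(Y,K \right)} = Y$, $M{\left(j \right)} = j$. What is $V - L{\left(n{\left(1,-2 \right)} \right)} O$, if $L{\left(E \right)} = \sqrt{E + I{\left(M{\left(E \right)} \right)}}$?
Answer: $367818 - \frac{901 \sqrt{6}}{2} \approx 3.6671 \cdot 10^{5}$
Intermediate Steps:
$I{\left(S \right)} = \frac{1}{2}$ ($I{\left(S \right)} = 2 \cdot \frac{1}{4} = \frac{1}{2}$)
$O = 901$ ($O = \left(-17\right) \left(-53\right) = 901$)
$L{\left(E \right)} = \sqrt{\frac{1}{2} + E}$ ($L{\left(E \right)} = \sqrt{E + \frac{1}{2}} = \sqrt{\frac{1}{2} + E}$)
$V - L{\left(n{\left(1,-2 \right)} \right)} O = 367818 - \frac{\sqrt{2 + 4 \cdot 1}}{2} \cdot 901 = 367818 - \frac{\sqrt{2 + 4}}{2} \cdot 901 = 367818 - \frac{\sqrt{6}}{2} \cdot 901 = 367818 - \frac{901 \sqrt{6}}{2}$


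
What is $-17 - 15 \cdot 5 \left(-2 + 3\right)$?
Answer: $-92$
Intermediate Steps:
$-17 - 15 \cdot 5 \left(-2 + 3\right) = -17 - 15 \cdot 5 \cdot 1 = -17 - 75 = -92$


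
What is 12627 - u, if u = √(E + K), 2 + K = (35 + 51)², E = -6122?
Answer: 12627 - 2*√318 ≈ 12591.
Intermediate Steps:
K = 7394 (K = -2 + (35 + 51)² = -2 + 86² = -2 + 7396 = 7394)
u = 2*√318 (u = √(-6122 + 7394) = √1272 = 2*√318 ≈ 35.665)
12627 - u = 12627 - 2*√318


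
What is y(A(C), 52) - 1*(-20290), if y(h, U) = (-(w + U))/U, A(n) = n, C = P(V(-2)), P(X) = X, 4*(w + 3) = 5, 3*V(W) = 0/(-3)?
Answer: 4220119/208 ≈ 20289.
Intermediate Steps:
V(W) = 0 (V(W) = (0/(-3))/3 = (0*(-⅓))/3 = (⅓)*0 = 0)
w = -7/4 (w = -3 + (¼)*5 = -3 + 5/4 = -7/4 ≈ -1.7500)
C = 0
y(h, U) = (7/4 - U)/U (y(h, U) = (-(-7/4 + U))/U = (7/4 - U)/U)
y(A(C), 52) - 1*(-20290) = (7/4 - 1*52)/52 - 1*(-20290) = (7/4 - 52)/52 + 20290 = (1/52)*(-201/4) + 20290 = -201/208 + 20290 = 4220119/208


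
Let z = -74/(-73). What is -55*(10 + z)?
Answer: -44220/73 ≈ -605.75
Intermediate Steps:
z = 74/73 (z = -74*(-1/73) = 74/73 ≈ 1.0137)
-55*(10 + z) = -55*(10 + 74/73) = -55*804/73 = -44220/73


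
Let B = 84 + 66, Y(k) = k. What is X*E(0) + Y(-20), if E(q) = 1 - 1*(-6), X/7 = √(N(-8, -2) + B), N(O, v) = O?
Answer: -20 + 49*√142 ≈ 563.90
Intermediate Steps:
B = 150
X = 7*√142 (X = 7*√(-8 + 150) = 7*√142 ≈ 83.415)
E(q) = 7 (E(q) = 1 + 6 = 7)
X*E(0) + Y(-20) = (7*√142)*7 - 20 = 49*√142 - 20 = -20 + 49*√142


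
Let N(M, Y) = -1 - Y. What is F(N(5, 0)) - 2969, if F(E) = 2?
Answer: -2967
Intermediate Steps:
F(N(5, 0)) - 2969 = 2 - 2969 = -2967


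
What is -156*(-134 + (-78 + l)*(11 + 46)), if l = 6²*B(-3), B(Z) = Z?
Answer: 1674816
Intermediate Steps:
l = -108 (l = 6²*(-3) = 36*(-3) = -108)
-156*(-134 + (-78 + l)*(11 + 46)) = -156*(-134 + (-78 - 108)*(11 + 46)) = -156*(-134 - 186*57) = -156*(-134 - 10602) = -156*(-10736) = 1674816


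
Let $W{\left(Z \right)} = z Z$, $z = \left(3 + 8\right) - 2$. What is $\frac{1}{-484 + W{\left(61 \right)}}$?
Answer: $\frac{1}{65} \approx 0.015385$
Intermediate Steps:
$z = 9$ ($z = 11 - 2 = 9$)
$W{\left(Z \right)} = 9 Z$
$\frac{1}{-484 + W{\left(61 \right)}} = \frac{1}{-484 + 9 \cdot 61} = \frac{1}{-484 + 549} = \frac{1}{65}$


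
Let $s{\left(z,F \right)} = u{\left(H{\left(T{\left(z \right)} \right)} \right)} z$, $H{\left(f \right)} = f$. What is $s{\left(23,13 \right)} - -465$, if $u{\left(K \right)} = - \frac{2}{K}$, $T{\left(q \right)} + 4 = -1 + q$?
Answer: $\frac{4162}{9} \approx 462.44$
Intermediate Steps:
$T{\left(q \right)} = -5 + q$ ($T{\left(q \right)} = -4 + \left(-1 + q\right) = -5 + q$)
$s{\left(z,F \right)} = - \frac{2 z}{-5 + z}$ ($s{\left(z,F \right)} = - \frac{2}{-5 + z} z = - \frac{2 z}{-5 + z}$)
$s{\left(23,13 \right)} - -465 = \left(-2\right) 23 \frac{1}{-5 + 23} - -465 = \left(-2\right) 23 \cdot \frac{1}{18} + 465 = - \frac{23}{9} + 465 = \frac{4162}{9}$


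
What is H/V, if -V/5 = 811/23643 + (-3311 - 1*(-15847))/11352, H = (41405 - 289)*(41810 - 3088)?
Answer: -8902302864823764/31832825 ≈ -2.7966e+8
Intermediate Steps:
H = 1592093752 (H = 41116*38722 = 1592093752)
V = -63665650/11183139 (V = -5*(811/23643 + (-3311 - 1*(-15847))/11352) = -5*(811*(1/23643) + (-3311 + 15847)*(1/11352)) = -5*(811/23643 + 12536*(1/11352)) = -5*(811/23643 + 1567/1419) = -5*12733130/11183139 = -63665650/11183139 ≈ -5.6930)
H/V = 1592093752/(-63665650/11183139) = 1592093752*(-11183139/63665650) = -8902302864823764/31832825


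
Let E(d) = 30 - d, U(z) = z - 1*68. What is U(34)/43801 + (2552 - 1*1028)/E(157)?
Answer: -525646/43801 ≈ -12.001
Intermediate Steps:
U(z) = -68 + z (U(z) = z - 68 = -68 + z)
U(34)/43801 + (2552 - 1*1028)/E(157) = (-68 + 34)/43801 + (2552 - 1*1028)/(30 - 1*157) = -34*1/43801 + (2552 - 1028)/(30 - 157) = -34/43801 + 1524/(-127) = -34/43801 + 1524*(-1/127) = -34/43801 - 12 = -525646/43801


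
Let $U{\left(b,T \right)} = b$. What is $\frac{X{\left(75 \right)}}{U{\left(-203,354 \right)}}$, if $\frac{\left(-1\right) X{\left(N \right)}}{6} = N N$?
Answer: $\frac{33750}{203} \approx 166.26$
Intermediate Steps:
$X{\left(N \right)} = - 6 N^{2}$ ($X{\left(N \right)} = - 6 N N = - 6 N^{2}$)
$\frac{X{\left(75 \right)}}{U{\left(-203,354 \right)}} = \frac{\left(-6\right) 75^{2}}{-203} = \left(-6\right) 5625 \left(- \frac{1}{203}\right) = \left(-33750\right) \left(- \frac{1}{203}\right) = \frac{33750}{203}$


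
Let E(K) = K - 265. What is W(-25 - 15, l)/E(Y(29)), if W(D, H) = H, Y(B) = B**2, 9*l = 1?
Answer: 1/5184 ≈ 0.00019290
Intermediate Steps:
l = 1/9 (l = (1/9)*1 = 1/9 ≈ 0.11111)
E(K) = -265 + K
W(-25 - 15, l)/E(Y(29)) = 1/(9*(-265 + 29**2)) = 1/(9*(-265 + 841)) = (1/9)/576 = (1/9)*(1/576) = 1/5184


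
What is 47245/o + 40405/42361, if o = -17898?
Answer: -1278176755/758177178 ≈ -1.6859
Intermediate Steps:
47245/o + 40405/42361 = 47245/(-17898) + 40405/42361 = 47245*(-1/17898) + 40405*(1/42361) = -47245/17898 + 40405/42361 = -1278176755/758177178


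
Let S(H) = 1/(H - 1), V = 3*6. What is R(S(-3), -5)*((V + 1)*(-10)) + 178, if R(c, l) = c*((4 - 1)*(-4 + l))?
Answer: -2209/2 ≈ -1104.5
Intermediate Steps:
V = 18
S(H) = 1/(-1 + H)
R(c, l) = c*(-12 + 3*l) (R(c, l) = c*(3*(-4 + l)) = c*(-12 + 3*l))
R(S(-3), -5)*((V + 1)*(-10)) + 178 = (3*(-4 - 5)/(-1 - 3))*((18 + 1)*(-10)) + 178 = (3*(-9)/(-4))*(19*(-10)) + 178 = (3*(-¼)*(-9))*(-190) + 178 = (27/4)*(-190) + 178 = -2565/2 + 178 = -2209/2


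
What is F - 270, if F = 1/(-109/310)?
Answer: -29740/109 ≈ -272.84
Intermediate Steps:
F = -310/109 (F = 1/(-109*1/310) = 1/(-109/310) = -310/109 ≈ -2.8440)
F - 270 = -310/109 - 270 = -29740/109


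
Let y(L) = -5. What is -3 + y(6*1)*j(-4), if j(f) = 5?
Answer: -28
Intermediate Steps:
-3 + y(6*1)*j(-4) = -3 - 5*5 = -3 - 25 = -28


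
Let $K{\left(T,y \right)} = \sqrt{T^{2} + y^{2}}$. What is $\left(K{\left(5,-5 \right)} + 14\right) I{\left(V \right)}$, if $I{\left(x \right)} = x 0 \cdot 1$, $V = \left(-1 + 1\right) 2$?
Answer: $0$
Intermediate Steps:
$V = 0$ ($V = 0 \cdot 2 = 0$)
$I{\left(x \right)} = 0$ ($I{\left(x \right)} = 0 \cdot 1 = 0$)
$\left(K{\left(5,-5 \right)} + 14\right) I{\left(V \right)} = \left(\sqrt{5^{2} + \left(-5\right)^{2}} + 14\right) 0 = \left(\sqrt{25 + 25} + 14\right) 0 = \left(\sqrt{50} + 14\right) 0 = \left(5 \sqrt{2} + 14\right) 0 = \left(14 + 5 \sqrt{2}\right) 0 = 0$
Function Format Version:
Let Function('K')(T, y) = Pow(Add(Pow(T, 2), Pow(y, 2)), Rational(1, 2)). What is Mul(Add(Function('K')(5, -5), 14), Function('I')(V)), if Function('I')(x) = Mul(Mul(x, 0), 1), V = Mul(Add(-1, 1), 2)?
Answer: 0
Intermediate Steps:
V = 0 (V = Mul(0, 2) = 0)
Function('I')(x) = 0 (Function('I')(x) = Mul(0, 1) = 0)
Mul(Add(Function('K')(5, -5), 14), Function('I')(V)) = Mul(Add(Pow(Add(Pow(5, 2), Pow(-5, 2)), Rational(1, 2)), 14), 0) = Mul(Add(Pow(Add(25, 25), Rational(1, 2)), 14), 0) = Mul(Add(Pow(50, Rational(1, 2)), 14), 0) = Mul(Add(Mul(5, Pow(2, Rational(1, 2))), 14), 0) = Mul(Add(14, Mul(5, Pow(2, Rational(1, 2)))), 0) = 0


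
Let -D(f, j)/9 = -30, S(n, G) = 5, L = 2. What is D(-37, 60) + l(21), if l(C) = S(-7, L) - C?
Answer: 254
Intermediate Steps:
D(f, j) = 270 (D(f, j) = -9*(-30) = 270)
l(C) = 5 - C
D(-37, 60) + l(21) = 270 + (5 - 1*21) = 270 + (5 - 21) = 270 - 16 = 254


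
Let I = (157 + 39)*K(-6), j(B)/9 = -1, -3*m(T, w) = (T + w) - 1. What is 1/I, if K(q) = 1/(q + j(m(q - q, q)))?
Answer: -15/196 ≈ -0.076531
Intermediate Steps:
m(T, w) = ⅓ - T/3 - w/3 (m(T, w) = -((T + w) - 1)/3 = -(-1 + T + w)/3 = ⅓ - T/3 - w/3)
j(B) = -9 (j(B) = 9*(-1) = -9)
K(q) = 1/(-9 + q) (K(q) = 1/(q - 9) = 1/(-9 + q))
I = -196/15 (I = (157 + 39)/(-9 - 6) = 196/(-15) = 196*(-1/15) = -196/15 ≈ -13.067)
1/I = 1/(-196/15) = -15/196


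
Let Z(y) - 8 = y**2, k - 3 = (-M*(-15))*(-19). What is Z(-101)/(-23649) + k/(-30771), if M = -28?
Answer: -18627078/26951977 ≈ -0.69112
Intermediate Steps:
k = 7983 (k = 3 + (-1*(-28)*(-15))*(-19) = 3 + (28*(-15))*(-19) = 3 - 420*(-19) = 3 + 7980 = 7983)
Z(y) = 8 + y**2
Z(-101)/(-23649) + k/(-30771) = (8 + (-101)**2)/(-23649) + 7983/(-30771) = (8 + 10201)*(-1/23649) + 7983*(-1/30771) = 10209*(-1/23649) - 887/3419 = -3403/7883 - 887/3419 = -18627078/26951977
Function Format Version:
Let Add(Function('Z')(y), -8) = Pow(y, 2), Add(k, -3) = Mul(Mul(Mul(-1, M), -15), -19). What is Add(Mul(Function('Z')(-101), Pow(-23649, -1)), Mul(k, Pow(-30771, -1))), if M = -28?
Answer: Rational(-18627078, 26951977) ≈ -0.69112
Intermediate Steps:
k = 7983 (k = Add(3, Mul(Mul(Mul(-1, -28), -15), -19)) = Add(3, Mul(Mul(28, -15), -19)) = Add(3, Mul(-420, -19)) = Add(3, 7980) = 7983)
Function('Z')(y) = Add(8, Pow(y, 2))
Add(Mul(Function('Z')(-101), Pow(-23649, -1)), Mul(k, Pow(-30771, -1))) = Add(Mul(Add(8, Pow(-101, 2)), Pow(-23649, -1)), Mul(7983, Pow(-30771, -1))) = Add(Mul(Add(8, 10201), Rational(-1, 23649)), Mul(7983, Rational(-1, 30771))) = Add(Mul(10209, Rational(-1, 23649)), Rational(-887, 3419)) = Add(Rational(-3403, 7883), Rational(-887, 3419)) = Rational(-18627078, 26951977)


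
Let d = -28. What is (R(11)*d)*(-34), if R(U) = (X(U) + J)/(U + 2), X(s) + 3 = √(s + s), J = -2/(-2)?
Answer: -1904/13 + 952*√22/13 ≈ 197.02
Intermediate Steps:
J = 1 (J = -2*(-½) = 1)
X(s) = -3 + √2*√s (X(s) = -3 + √(s + s) = -3 + √(2*s) = -3 + √2*√s)
R(U) = (-2 + √2*√U)/(2 + U) (R(U) = ((-3 + √2*√U) + 1)/(U + 2) = (-2 + √2*√U)/(2 + U))
(R(11)*d)*(-34) = (((-2 + √2*√11)/(2 + 11))*(-28))*(-34) = (((-2 + √22)/13)*(-28))*(-34) = ((-2/13 + √22/13)*(-28))*(-34) = (56/13 - 28*√22/13)*(-34) = -1904/13 + 952*√22/13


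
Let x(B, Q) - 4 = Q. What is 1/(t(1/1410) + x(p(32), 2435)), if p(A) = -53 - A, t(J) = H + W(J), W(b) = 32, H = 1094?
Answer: 1/3565 ≈ 0.00028051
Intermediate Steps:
t(J) = 1126 (t(J) = 1094 + 32 = 1126)
x(B, Q) = 4 + Q
1/(t(1/1410) + x(p(32), 2435)) = 1/(1126 + (4 + 2435)) = 1/(1126 + 2439) = 1/3565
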